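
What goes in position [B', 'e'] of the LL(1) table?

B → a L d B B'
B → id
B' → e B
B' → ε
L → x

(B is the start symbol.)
To find M[B', 'e'], we find productions for B' where 'e' is in the predict set (PREDICT(N → α) = (FIRST(α) \ {ε}) ∪ (FOLLOW(N) if α ⇒* ε)).

Relevant sets:
  FOLLOW(B') = { $, 'e' }

B' → e B: PREDICT = { 'e' }
  'e' is in predict set, so this production goes in M[B', 'e']
B' → ε: PREDICT = { $, 'e' }
  'e' is in predict set, so this production goes in M[B', 'e']

M[B', 'e'] = B' → e B, B' → ε  (a multiply-defined cell — the grammar is not LL(1))

Answer: B' → e B, B' → ε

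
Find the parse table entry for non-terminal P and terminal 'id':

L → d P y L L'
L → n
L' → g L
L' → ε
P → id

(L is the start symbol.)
To find M[P, 'id'], we find productions for P where 'id' is in the predict set (PREDICT(N → α) = (FIRST(α) \ {ε}) ∪ (FOLLOW(N) if α ⇒* ε)).

P → id: PREDICT = { 'id' }
  'id' is in predict set, so this production goes in M[P, 'id']

M[P, 'id'] = P → id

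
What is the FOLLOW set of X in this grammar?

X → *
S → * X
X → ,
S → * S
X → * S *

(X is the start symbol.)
{ $, '*' }

To compute FOLLOW(X), find every occurrence of X on a right-hand side N → α X β: add FIRST(β) \ {ε}, and if β is empty or nullable also add FOLLOW(N). Iterate to a fixed point.

X is the start symbol, so $ ∈ FOLLOW(X).
In S → * X: X is at the end, add FOLLOW(S)

The FOLLOW sets referred to above (computed the same way, to a fixed point):
  FOLLOW(S) = { '*' }

Taking the union: FOLLOW(X) = { $, '*' }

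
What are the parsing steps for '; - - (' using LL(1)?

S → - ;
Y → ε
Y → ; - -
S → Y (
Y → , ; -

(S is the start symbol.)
LL(1) parsing maintains a stack (initially the start symbol over $) and the input. At each step: if the stack top is a terminal, match it against the current input token; if it is a non-terminal N, replace it with the RHS of M[N, lookahead] (the unique production whose predict set contains the lookahead).

Stack is shown with the top on the left.

Stack      Input      Action
----------------------------
S $        ; - - ( $  output S → Y (
Y ( $      ; - - ( $  output Y → ; - -
; - - ( $  ; - - ( $  match ';'
- - ( $    - - ( $    match '-'
- ( $      - ( $      match '-'
( $        ( $        match '('
$          $          accept

The string is accepted.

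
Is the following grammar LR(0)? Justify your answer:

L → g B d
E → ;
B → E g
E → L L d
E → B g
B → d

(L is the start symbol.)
Augment with L' → L and build the canonical LR(0) collection (I0 = CLOSURE({[L' → . L]}), then GOTO on every symbol after a dot until no new states appear). It has 13 states:
  I0: { [L → . g B d], [L' → . L] }  — shift
  I1: { [L' → L .] }  — accept
  I2: { [B → . E g], [B → . d], [E → . ;], [E → . B g], [E → . L L d], [L → . g B d], [L → g . B d] }  — shift
  I3: { [E → ; .] }  — reduce
  I4: { [E → B . g], [L → g B . d] }  — shift
  I5: { [B → E . g] }  — shift
  I6: { [E → L . L d], [L → . g B d] }  — shift
  I7: { [B → d .] }  — reduce
  I8: { [E → L L . d] }  — shift
  I9: { [E → L L d .] }  — reduce
  I10: { [B → E g .] }  — reduce
  I11: { [L → g B d .] }  — reduce
  I12: { [E → B g .] }  — reduce

Every state is either a pure shift/goto state or contains exactly one complete item and nothing to shift — no conflicts. The grammar is LR(0).

Answer: Yes, the grammar is LR(0)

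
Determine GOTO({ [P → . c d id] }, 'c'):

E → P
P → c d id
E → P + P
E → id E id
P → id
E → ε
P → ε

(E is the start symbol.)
{ [P → c . d id] }

GOTO(I, 'c') = CLOSURE({ [A → αX.β] : [A → α.Xβ] ∈ I, X = 'c' })

Items with dot before 'c', with the dot advanced:
  [P → . c d id] → [P → c . d id]
Closure adds nothing (no advanced item has the dot before a non-terminal).

GOTO = { [P → c . d id] }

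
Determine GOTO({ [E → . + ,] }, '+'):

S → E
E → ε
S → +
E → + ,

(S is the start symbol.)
{ [E → + . ,] }

GOTO(I, '+') = CLOSURE({ [A → αX.β] : [A → α.Xβ] ∈ I, X = '+' })

Items with dot before '+', with the dot advanced:
  [E → . + ,] → [E → + . ,]
Closure adds nothing (no advanced item has the dot before a non-terminal).

GOTO = { [E → + . ,] }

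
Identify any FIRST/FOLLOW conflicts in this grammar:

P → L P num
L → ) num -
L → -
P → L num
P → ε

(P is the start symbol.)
No FIRST/FOLLOW conflicts.

A FIRST/FOLLOW conflict occurs when a non-terminal N has a nullable alternative N → β (β ⇒* ε) and another alternative N → α with FIRST(α) ∩ FOLLOW(N) ≠ ∅: on such a lookahead the parser cannot decide between expanding α and letting N vanish via β.

Nullable non-terminals: P.
FIRST sets used below: FIRST(L) = { ')', '-' }

P: nullable alternative(s) P → ε; FOLLOW(P) = { $, 'num' }
  P → L P num: FIRST \ {ε} = { ')', '-' } — disjoint from FOLLOW(P)
  P → L num: FIRST \ {ε} = { ')', '-' } — disjoint from FOLLOW(P)
  P → ε: FIRST \ {ε} = { } — this is the only nullable alternative, skip

L has no nullable alternative, so no FIRST/FOLLOW check is needed there.

No FIRST/FOLLOW conflicts found.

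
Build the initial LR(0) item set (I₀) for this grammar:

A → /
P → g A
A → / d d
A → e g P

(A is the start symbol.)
First, augment the grammar with A' → A
I₀ = CLOSURE({ [A' → . A] }):
  [A' → . A] has the dot before A: add [A → . /], [A → . / d d], [A → . e g P]
No further items can be added.

I₀ = { [A → . / d d], [A → . /], [A → . e g P], [A' → . A] }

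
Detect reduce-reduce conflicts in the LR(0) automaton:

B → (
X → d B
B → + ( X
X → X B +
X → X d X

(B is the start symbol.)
No reduce-reduce conflicts

A reduce-reduce conflict occurs when an LR(0) state has two complete items [A → α .] and [B → β .] — both call for a reduction, and with no lookahead the parser cannot choose between them.

Augment with B' → B and build the canonical LR(0) collection (I0 = CLOSURE({[B' → . B]}), then GOTO on every symbol after a dot until no new states appear). It has 12 states:
  I0: { [B → . (], [B → . + ( X], [B' → . B] }  — shift
  I1: { [B → ( .] }  — reduce
  I2: { [B → + . ( X] }  — shift
  I3: { [B' → B .] }  — accept
  I4: { [B → + ( . X], [X → . X B +], [X → . X d X], [X → . d B] }  — shift
  I5: { [B → + ( X .], [B → . (], [B → . + ( X], [X → X . B +], [X → X . d X] }  — shift, reduce
  I6: { [B → . (], [B → . + ( X], [X → d . B] }  — shift
  I7: { [X → d B .] }  — reduce
  I8: { [X → X B . +] }  — shift
  I9: { [X → . X B +], [X → . X d X], [X → . d B], [X → X d . X] }  — shift
  I10: { [B → . (], [B → . + ( X], [X → X . B +], [X → X . d X], [X → X d X .] }  — shift, reduce
  I11: { [X → X B + .] }  — reduce

No state contains more than one complete item.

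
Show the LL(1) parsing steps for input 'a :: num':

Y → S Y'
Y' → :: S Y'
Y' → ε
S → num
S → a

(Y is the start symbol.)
Stack is shown with the top on the left.

Stack      Input       Action
-----------------------------
Y $        a :: num $  output Y → S Y'
S Y' $     a :: num $  output S → a
a Y' $     a :: num $  match 'a'
Y' $       :: num $    output Y' → :: S Y'
:: S Y' $  :: num $    match '::'
S Y' $     num $       output S → num
num Y' $   num $       match 'num'
Y' $       $           output Y' → ε
$          $           accept

The string is accepted.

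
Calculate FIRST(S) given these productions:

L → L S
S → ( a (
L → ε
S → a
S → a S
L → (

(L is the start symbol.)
From S → ( a (:
  - '(' is a terminal: add '(' and stop
From S → a:
  - a is a terminal: add 'a' and stop
From S → a S:
  - a is a terminal: add 'a' and stop

Collecting: FIRST(S) = { '(', 'a' }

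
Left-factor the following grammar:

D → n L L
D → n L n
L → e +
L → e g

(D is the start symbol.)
Left-factoring transforms A → αβ₁ | αβ₂ into A → αA' and A' → β₁ | β₂
(α is the longest common prefix among the alternatives). Repeat until
no nonterminal has two alternatives with a common prefix.

Round 1: D has alternatives sharing prefix 'n L'. Introduce D': D → n L D'
  Add: D' → L
  Add: D' → n

Round 2: L has alternatives sharing prefix 'e'. Introduce L': L → e L'
  Add: L' → +
  Add: L' → g

No remaining common prefixes — done.

Resulting grammar:
D → n L D'
D' → L
D' → n
L → e L'
L' → +
L' → g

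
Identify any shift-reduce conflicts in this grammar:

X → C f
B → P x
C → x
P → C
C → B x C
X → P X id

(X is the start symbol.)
Yes — I2: [P → C .] vs [X → C . f]

A shift-reduce conflict occurs when an LR(0) state has both:
  - a complete (reduce) item [A → α .] (dot at the end), and
  - a shift item [B → β . c γ] (dot before a terminal).

Augment with X' → X and build the canonical LR(0) collection (I0 = CLOSURE({[X' → . X]}), then GOTO on every symbol after a dot until no new states appear). It has 14 states:
  I0: { [B → . P x], [C → . B x C], [C → . x], [P → . C], [X → . C f], [X → . P X id], [X' → . X] }  — shift
  I1: { [C → B . x C] }  — shift
  I2: { [P → C .], [X → C . f] }  — shift, reduce
  I3: { [B → . P x], [B → P . x], [C → . B x C], [C → . x], [P → . C], [X → . C f], [X → . P X id], [X → P . X id] }  — shift
  I4: { [X' → X .] }  — accept
  I5: { [C → x .] }  — reduce
  I6: { [X → P X . id] }  — shift
  I7: { [B → P x .], [C → x .] }  — 2 reduces
  I8: { [X → P X id .] }  — reduce
  I9: { [X → C f .] }  — reduce
  I10: { [B → . P x], [C → . B x C], [C → . x], [C → B x . C], [P → . C] }  — shift
  I11: { [C → B x C .], [P → C .] }  — 2 reduces
  I12: { [B → P . x] }  — shift
  I13: { [B → P x .] }  — reduce

I2 contains reduce item [P → C .] and shift item [X → C . f] — shift-reduce conflict.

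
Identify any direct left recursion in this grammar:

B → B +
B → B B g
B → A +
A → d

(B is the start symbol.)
B → B +: LEFT RECURSIVE (starts with B)
B → B B g: LEFT RECURSIVE (starts with B)
B → A +: starts with A
A → d: starts with d

The grammar has direct left recursion on: B.

Answer: Yes, B is left-recursive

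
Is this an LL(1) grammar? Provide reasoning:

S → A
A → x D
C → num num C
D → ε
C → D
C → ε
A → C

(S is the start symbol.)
A grammar is LL(1) if for each non-terminal N with multiple productions, the predict sets of those productions are pairwise disjoint, where PREDICT(N → α) = (FIRST(α) \ {ε}) ∪ (FOLLOW(N) if α ⇒* ε).

Relevant sets:
  FIRST(C) = { 'num', ε }
  FIRST(D) = { ε }
  FOLLOW(A) = { $ }
  FOLLOW(C) = { $ }

For A:
  PREDICT(A → x D) = { 'x' }
  PREDICT(A → C) = { $, 'num' }
For C:
  PREDICT(C → num num C) = { 'num' }
  PREDICT(C → D) = { $ }
  PREDICT(C → ε) = { $ }
S, D have a single production, so nothing to check there.

Conflict found: Predict set conflict for C: { $ }
The grammar is NOT LL(1).

Answer: No. Predict set conflict for C: { $ }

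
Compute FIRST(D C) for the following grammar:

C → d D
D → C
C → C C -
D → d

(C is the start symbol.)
{ 'd' }

FIRST sets of the non-terminals involved (from the grammar, by fixed-point iteration):
  FIRST(D) = { 'd' }

To compute FIRST(D C), process the symbols left to right:
Symbol D is a non-terminal. Add FIRST(D) \ {ε} = { 'd' }
D is not nullable (ε ∉ FIRST(D)), so stop here.
FIRST(D C) = { 'd' }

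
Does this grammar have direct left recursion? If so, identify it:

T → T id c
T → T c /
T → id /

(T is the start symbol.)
Yes, T is left-recursive

Direct left recursion occurs when N → N α for some non-terminal N (the right-hand side begins with the left-hand side itself).

T → T id c: LEFT RECURSIVE (starts with T)
T → T c /: LEFT RECURSIVE (starts with T)
T → id /: starts with id

The grammar has direct left recursion on: T.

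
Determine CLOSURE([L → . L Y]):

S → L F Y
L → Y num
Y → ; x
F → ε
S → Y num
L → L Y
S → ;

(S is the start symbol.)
To compute CLOSURE, for each item [A → α.Bβ] where B is a non-terminal, add [B → .γ] for all productions B → γ; repeat for the newly added items until nothing changes.

Start with: [L → . L Y]
  [L → . L Y] has the dot before L: add [L → . Y num]
  [L → . Y num] has the dot before Y: add [Y → . ; x]
No further items can be added.

CLOSURE = { [L → . L Y], [L → . Y num], [Y → . ; x] }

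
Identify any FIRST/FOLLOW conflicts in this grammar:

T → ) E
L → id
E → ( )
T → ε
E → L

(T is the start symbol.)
No FIRST/FOLLOW conflicts.

A FIRST/FOLLOW conflict occurs when a non-terminal N has a nullable alternative N → β (β ⇒* ε) and another alternative N → α with FIRST(α) ∩ FOLLOW(N) ≠ ∅: on such a lookahead the parser cannot decide between expanding α and letting N vanish via β.

Nullable non-terminals: T.

T: nullable alternative(s) T → ε; FOLLOW(T) = { $ }
  T → ) E: FIRST \ {ε} = { ')' } — disjoint from FOLLOW(T)
  T → ε: FIRST \ {ε} = { } — this is the only nullable alternative, skip

E, L have no nullable alternative, so no FIRST/FOLLOW check is needed there.

No FIRST/FOLLOW conflicts found.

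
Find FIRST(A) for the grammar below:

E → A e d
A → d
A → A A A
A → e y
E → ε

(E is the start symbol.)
To compute FIRST(A), examine every production with A on the left-hand side, reading each right-hand side left to right until a non-nullable symbol is reached.

From A → d:
  - d is a terminal: add 'd' and stop
From A → A A A:
  - A is the symbol being defined: contributes nothing new
    A is not nullable, so stop
From A → e y:
  - e is a terminal: add 'e' and stop

Collecting: FIRST(A) = { 'd', 'e' }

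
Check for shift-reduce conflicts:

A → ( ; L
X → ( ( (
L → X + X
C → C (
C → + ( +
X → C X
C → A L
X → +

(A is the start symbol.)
Yes — I5: [X → + .] vs [C → + . ( +]; I12: [C → C ( .] vs [A → ( . ; L]

Augment with A' → A and build the canonical LR(0) collection (I0 = CLOSURE({[A' → . A]}), then GOTO on every symbol after a dot until no new states appear). It has 19 states:
  I0: { [A → . ( ; L], [A' → . A] }  — shift
  I1: { [A → ( . ; L] }  — shift
  I2: { [A' → A .] }  — accept
  I3: { [A → ( ; . L], [A → . ( ; L], [C → . + ( +], [C → . A L], [C → . C (], [L → . X + X], [X → . ( ( (], [X → . +], [X → . C X] }  — shift
  I4: { [A → ( . ; L], [X → ( . ( (] }  — shift
  I5: { [C → + . ( +], [X → + .] }  — shift, reduce
  I6: { [A → . ( ; L], [C → . + ( +], [C → . A L], [C → . C (], [C → A . L], [L → . X + X], [X → . ( ( (], [X → . +], [X → . C X] }  — shift
  I7: { [A → . ( ; L], [C → . + ( +], [C → . A L], [C → . C (], [C → C . (], [X → . ( ( (], [X → . +], [X → . C X], [X → C . X] }  — shift
  I8: { [A → ( ; L .] }  — reduce
  I9: { [L → X . + X] }  — shift
  I10: { [A → . ( ; L], [C → . + ( +], [C → . A L], [C → . C (], [L → X + . X], [X → . ( ( (], [X → . +], [X → . C X] }  — shift
  I11: { [L → X + X .] }  — reduce
  I12: { [A → ( . ; L], [C → C ( .], [X → ( . ( (] }  — shift, reduce
  I13: { [X → C X .] }  — reduce
  I14: { [X → ( ( . (] }  — shift
  I15: { [X → ( ( ( .] }  — reduce
  I16: { [C → A L .] }  — reduce
  I17: { [C → + ( . +] }  — shift
  I18: { [C → + ( + .] }  — reduce

I5 contains reduce item [X → + .] and shift item [C → + . ( +] — shift-reduce conflict.
I12 contains reduce item [C → C ( .] and shift items [A → ( . ; L], [X → ( . ( (] — shift-reduce conflict.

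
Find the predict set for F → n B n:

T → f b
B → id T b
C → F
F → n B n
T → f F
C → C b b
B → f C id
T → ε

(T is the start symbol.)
{ 'n' }

PREDICT(F → n B n) = (FIRST(RHS) \ {ε}) ∪ (FOLLOW(F) if ε ∈ FIRST(RHS), i.e. RHS ⇒* ε)
FIRST(n B n) = { 'n' }
ε ∉ FIRST(n B n), so FOLLOW(F) is not added.
PREDICT(F → n B n) = { 'n' }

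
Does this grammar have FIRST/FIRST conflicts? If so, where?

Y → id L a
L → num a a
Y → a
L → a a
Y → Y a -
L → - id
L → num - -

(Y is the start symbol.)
Yes. Y → id L a / Y → Y a '-' on { 'id' }; Y → a / Y → Y a '-' on { 'a' }; L → num a a / L → num '-' '-' on { 'num' }

A FIRST/FIRST conflict occurs when two productions N → α and N → β for the same non-terminal have FIRST(α) ∩ FIRST(β) ≠ ∅ (with ε ∈ FIRST of a nullable right-hand side, so two nullable alternatives also conflict).

FIRST sets of the non-terminals at (or reachable through a nullable prefix from) the front of some alternative:
  FIRST(Y) = { 'a', 'id' }

Productions for Y:
  Y → id L a: FIRST = { 'id' }
  Y → a: FIRST = { 'a' }
  Y → Y a -: FIRST = { 'a', 'id' }
Productions for L:
  L → num a a: FIRST = { 'num' }
  L → a a: FIRST = { 'a' }
  L → - id: FIRST = { '-' }
  L → num - -: FIRST = { 'num' }

Conflict for Y: Y → id L a and Y → Y a -
  Overlap: { 'id' }
Conflict for Y: Y → a and Y → Y a -
  Overlap: { 'a' }
Conflict for L: L → num a a and L → num - -
  Overlap: { 'num' }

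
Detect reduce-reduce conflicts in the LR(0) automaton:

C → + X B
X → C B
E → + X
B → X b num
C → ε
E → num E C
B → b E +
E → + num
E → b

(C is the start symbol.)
No reduce-reduce conflicts

A reduce-reduce conflict occurs when an LR(0) state has two complete items [A → α .] and [B → β .] — both call for a reduction, and with no lookahead the parser cannot choose between them.

Augment with C' → C and build the canonical LR(0) collection (I0 = CLOSURE({[C' → . C]}), then GOTO on every symbol after a dot until no new states appear). It has 20 states:
  I0: { [C → . + X B], [C → .], [C' → . C] }  — shift, reduce
  I1: { [C → + . X B], [C → . + X B], [C → .], [X → . C B] }  — shift, reduce
  I2: { [C' → C .] }  — accept
  I3: { [B → . X b num], [B → . b E +], [C → . + X B], [C → .], [X → . C B], [X → C . B] }  — shift, reduce
  I4: { [B → . X b num], [B → . b E +], [C → + X . B], [C → . + X B], [C → .], [X → . C B] }  — shift, reduce
  I5: { [C → + X B .] }  — reduce
  I6: { [B → X . b num] }  — shift
  I7: { [B → b . E +], [E → . + X], [E → . + num], [E → . b], [E → . num E C] }  — shift
  I8: { [C → . + X B], [C → .], [E → + . X], [E → + . num], [X → . C B] }  — shift, reduce
  I9: { [B → b E . +] }  — shift
  I10: { [E → b .] }  — reduce
  I11: { [E → . + X], [E → . + num], [E → . b], [E → . num E C], [E → num . E C] }  — shift
  I12: { [C → . + X B], [C → .], [E → num E . C] }  — shift, reduce
  I13: { [E → num E C .] }  — reduce
  I14: { [B → b E + .] }  — reduce
  I15: { [E → + X .] }  — reduce
  I16: { [E → + num .] }  — reduce
  I17: { [B → X b . num] }  — shift
  I18: { [B → X b num .] }  — reduce
  I19: { [X → C B .] }  — reduce

No state contains more than one complete item.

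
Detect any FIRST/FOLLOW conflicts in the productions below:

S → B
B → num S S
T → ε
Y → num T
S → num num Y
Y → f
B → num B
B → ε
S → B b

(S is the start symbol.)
A FIRST/FOLLOW conflict occurs when a non-terminal N has a nullable alternative N → β (β ⇒* ε) and another alternative N → α with FIRST(α) ∩ FOLLOW(N) ≠ ∅: on such a lookahead the parser cannot decide between expanding α and letting N vanish via β.

Nullable non-terminals: B, S, T.
FIRST sets used below: FIRST(B) = { 'num', ε }

B: nullable alternative(s) B → ε; FOLLOW(B) = { $, 'b', 'num' }
  B → num S S: FIRST \ {ε} = { 'num' } — overlaps FOLLOW(B) on { 'num' }: CONFLICT
  B → num B: FIRST \ {ε} = { 'num' } — overlaps FOLLOW(B) on { 'num' }: CONFLICT
  B → ε: FIRST \ {ε} = { } — this is the only nullable alternative, skip

S: nullable alternative(s) S → B; FOLLOW(S) = { $, 'b', 'num' }
  S → B: FIRST \ {ε} = { 'num' } — this is the only nullable alternative, skip
  S → num num Y: FIRST \ {ε} = { 'num' } — overlaps FOLLOW(S) on { 'num' }: CONFLICT
  S → B b: FIRST \ {ε} = { 'b', 'num' } — overlaps FOLLOW(S) on { 'b', 'num' }: CONFLICT
T has a nullable alternative but only one production, so nothing to check.

Y has no nullable alternative, so no FIRST/FOLLOW check is needed there.

So the grammar has 4 FIRST/FOLLOW conflicts (marked CONFLICT above).

Answer: Yes. S → num num Y with FOLLOW(S) on { 'num' }; S → B b with FOLLOW(S) on { 'b', 'num' }; B → num S S with FOLLOW(B) on { 'num' }; B → num B with FOLLOW(B) on { 'num' }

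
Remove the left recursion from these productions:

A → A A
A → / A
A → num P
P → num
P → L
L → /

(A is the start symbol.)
A is directly left-recursive. The standard transformation for
  A → A α₁ | ... | A α_m | β₁ | ... | β_n
is
  A  → β₁ A' | ... | β_n A'
  A' → α₁ A' | ... | α_m A' | ε

A → / A becomes A → / A A'
A → num P becomes A → num P A'
A → A A becomes A' → A A'
Add A' → ε

Productions for other non-terminals are unchanged:
  P → num
  P → L
  L → /

Resulting grammar:
A → / A A'
A → num P A'
A' → A A'
A' → ε
P → num
P → L
L → /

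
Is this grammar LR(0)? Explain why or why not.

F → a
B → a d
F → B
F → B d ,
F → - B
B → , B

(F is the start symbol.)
No. Shift-reduce conflict between [F → B .] and [F → B . d ,]

A grammar is LR(0) if no state in the canonical LR(0) collection has:
  - both a shift item (dot before a terminal) and a complete item (shift-reduce conflict), or
  - two or more complete items (reduce-reduce conflict; the accept item [F' → F .] counts as a complete item here).

Augment with F' → F and build the canonical LR(0) collection (I0 = CLOSURE({[F' → . F]}), then GOTO on every symbol after a dot until no new states appear). It has 12 states:
  I0: { [B → . , B], [B → . a d], [F → . - B], [F → . B d ,], [F → . B], [F → . a], [F' → . F] }  — shift
  I1: { [B → , . B], [B → . , B], [B → . a d] }  — shift
  I2: { [B → . , B], [B → . a d], [F → - . B] }  — shift
  I3: { [F → B . d ,], [F → B .] }  — shift, reduce
  I4: { [F' → F .] }  — accept
  I5: { [B → a . d], [F → a .] }  — shift, reduce
  I6: { [B → a d .] }  — reduce
  I7: { [F → B d . ,] }  — shift
  I8: { [F → B d , .] }  — reduce
  I9: { [F → - B .] }  — reduce
  I10: { [B → a . d] }  — shift
  I11: { [B → , B .] }  — reduce

Conflict in state I3:
  Shift-reduce conflict between [F → B .] and [F → B . d ,]
So the grammar is NOT LR(0).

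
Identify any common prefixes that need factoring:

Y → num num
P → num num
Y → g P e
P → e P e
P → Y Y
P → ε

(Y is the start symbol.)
No, left-factoring is not needed

Left-factoring is needed when two productions for the same non-terminal
share a common prefix on the right-hand side.

Productions for Y:
  Y → num num
  Y → g P e
Productions for P:
  P → num num
  P → e P e
  P → Y Y
  P → ε

No common prefixes found.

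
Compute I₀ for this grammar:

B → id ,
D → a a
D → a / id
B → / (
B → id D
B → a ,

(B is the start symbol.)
First, augment the grammar with B' → B
I₀ = CLOSURE({ [B' → . B] }):
  [B' → . B] has the dot before B: add [B → . id ,], [B → . / (], [B → . id D], [B → . a ,]
No further items can be added.

I₀ = { [B → . / (], [B → . a ,], [B → . id ,], [B → . id D], [B' → . B] }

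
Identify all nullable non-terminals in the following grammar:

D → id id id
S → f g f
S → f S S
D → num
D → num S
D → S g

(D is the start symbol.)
None

A non-terminal is nullable if it can derive ε (the empty string): either it has an ε-production, or it has a production whose right-hand side consists entirely of nullable non-terminals.

There are no ε-productions, so no non-terminal can derive ε.
No non-terminals are nullable.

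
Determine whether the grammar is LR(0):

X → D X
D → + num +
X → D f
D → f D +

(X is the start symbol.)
Augment with X' → X and build the canonical LR(0) collection (I0 = CLOSURE({[X' → . X]}), then GOTO on every symbol after a dot until no new states appear). It has 11 states:
  I0: { [D → . + num +], [D → . f D +], [X → . D X], [X → . D f], [X' → . X] }  — shift
  I1: { [D → + . num +] }  — shift
  I2: { [D → . + num +], [D → . f D +], [X → . D X], [X → . D f], [X → D . X], [X → D . f] }  — shift
  I3: { [X' → X .] }  — accept
  I4: { [D → . + num +], [D → . f D +], [D → f . D +] }  — shift
  I5: { [D → f D . +] }  — shift
  I6: { [D → f D + .] }  — reduce
  I7: { [X → D X .] }  — reduce
  I8: { [D → . + num +], [D → . f D +], [D → f . D +], [X → D f .] }  — shift, reduce
  I9: { [D → + num . +] }  — shift
  I10: { [D → + num + .] }  — reduce

Conflict in state I8:
  Shift-reduce conflict between [X → D f .] and [D → . + num +]
So the grammar is NOT LR(0).

Answer: No. Shift-reduce conflict between [X → D f .] and [D → . + num +]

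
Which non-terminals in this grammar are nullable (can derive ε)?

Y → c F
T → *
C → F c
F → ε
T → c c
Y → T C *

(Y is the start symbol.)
{ 'F' }

A non-terminal is nullable if it can derive ε (the empty string): either it has an ε-production, or it has a production whose right-hand side consists entirely of nullable non-terminals.

ε-productions: F → ε
So F is immediately nullable.
No further non-terminal can be added: every production for the remaining non-terminals contains a terminal or a non-nullable non-terminal.
Nullable = { 'F' }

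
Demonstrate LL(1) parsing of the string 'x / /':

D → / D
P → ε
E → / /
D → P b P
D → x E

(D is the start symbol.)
LL(1) parsing maintains a stack (initially the start symbol over $) and the input. At each step: if the stack top is a terminal, match it against the current input token; if it is a non-terminal N, replace it with the RHS of M[N, lookahead] (the unique production whose predict set contains the lookahead).

Stack is shown with the top on the left.

Stack  Input    Action
----------------------
D $    x / / $  output D → x E
x E $  x / / $  match 'x'
E $    / / $    output E → / /
/ / $  / / $    match '/'
/ $    / $      match '/'
$      $        accept

The string is accepted.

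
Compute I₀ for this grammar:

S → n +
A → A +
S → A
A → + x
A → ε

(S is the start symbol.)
First, augment the grammar with S' → S
I₀ = CLOSURE({ [S' → . S] }):
  [S' → . S] has the dot before S: add [S → . n +], [S → . A]
  [S → . A] has the dot before A: add [A → . A +], [A → . + x], [A → .]
No further items can be added.

I₀ = { [A → . + x], [A → . A +], [A → .], [S → . A], [S → . n +], [S' → . S] }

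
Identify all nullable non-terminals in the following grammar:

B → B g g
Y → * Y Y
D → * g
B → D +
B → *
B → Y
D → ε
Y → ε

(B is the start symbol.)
A non-terminal is nullable if it can derive ε (the empty string): either it has an ε-production, or it has a production whose right-hand side consists entirely of nullable non-terminals.

ε-productions: D → ε, Y → ε
So D, Y are immediately nullable.
B → Y: every symbol on the right is nullable, so B is nullable too.
Every non-terminal is now nullable.
Nullable = { 'B', 'D', 'Y' }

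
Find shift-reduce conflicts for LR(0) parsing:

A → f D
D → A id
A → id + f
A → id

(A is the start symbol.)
Yes — I3: [A → id .] vs [A → id . + f]

Augment with A' → A and build the canonical LR(0) collection (I0 = CLOSURE({[A' → . A]}), then GOTO on every symbol after a dot until no new states appear). It has 9 states:
  I0: { [A → . f D], [A → . id + f], [A → . id], [A' → . A] }  — shift
  I1: { [A' → A .] }  — accept
  I2: { [A → . f D], [A → . id + f], [A → . id], [A → f . D], [D → . A id] }  — shift
  I3: { [A → id . + f], [A → id .] }  — shift, reduce
  I4: { [A → id + . f] }  — shift
  I5: { [A → id + f .] }  — reduce
  I6: { [D → A . id] }  — shift
  I7: { [A → f D .] }  — reduce
  I8: { [D → A id .] }  — reduce

I3 contains reduce item [A → id .] and shift item [A → id . + f] — shift-reduce conflict.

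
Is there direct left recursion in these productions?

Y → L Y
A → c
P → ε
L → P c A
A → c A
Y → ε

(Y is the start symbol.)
Y → L Y: starts with L
A → c: starts with c
P → ε: starts with ε
L → P c A: starts with P
A → c A: starts with c
Y → ε: starts with ε

No direct left recursion found.

Answer: No direct left recursion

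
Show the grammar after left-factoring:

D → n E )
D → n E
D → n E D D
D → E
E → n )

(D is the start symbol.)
Left-factoring transforms A → αβ₁ | αβ₂ into A → αA' and A' → β₁ | β₂
(α is the longest common prefix among the alternatives). Repeat until
no nonterminal has two alternatives with a common prefix.

Round 1: D has alternatives sharing prefix 'n E'. Introduce D': D → n E D'
  Add: D' → )
  Add: D' → ε
  Add: D' → D D

No remaining common prefixes — done.

Resulting grammar:
D → n E D'
D' → )
D' → ε
D' → D D
D → E
E → n )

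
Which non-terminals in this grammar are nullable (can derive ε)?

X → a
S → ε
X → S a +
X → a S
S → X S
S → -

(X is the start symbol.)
{ 'S' }

ε-productions: S → ε
So S is immediately nullable.
No further non-terminal can be added: every production for the remaining non-terminals contains a terminal or a non-nullable non-terminal.
Nullable = { 'S' }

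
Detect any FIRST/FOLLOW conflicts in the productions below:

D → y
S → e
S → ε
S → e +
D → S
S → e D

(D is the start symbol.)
No FIRST/FOLLOW conflicts.

A FIRST/FOLLOW conflict occurs when a non-terminal N has a nullable alternative N → β (β ⇒* ε) and another alternative N → α with FIRST(α) ∩ FOLLOW(N) ≠ ∅: on such a lookahead the parser cannot decide between expanding α and letting N vanish via β.

Nullable non-terminals: D, S.
FIRST sets used below: FIRST(S) = { 'e', ε }

D: nullable alternative(s) D → S; FOLLOW(D) = { $ }
  D → y: FIRST \ {ε} = { 'y' } — disjoint from FOLLOW(D)
  D → S: FIRST \ {ε} = { 'e' } — this is the only nullable alternative, skip

S: nullable alternative(s) S → ε; FOLLOW(S) = { $ }
  S → e: FIRST \ {ε} = { 'e' } — disjoint from FOLLOW(S)
  S → ε: FIRST \ {ε} = { } — this is the only nullable alternative, skip
  S → e +: FIRST \ {ε} = { 'e' } — disjoint from FOLLOW(S)
  S → e D: FIRST \ {ε} = { 'e' } — disjoint from FOLLOW(S)

No FIRST/FOLLOW conflicts found.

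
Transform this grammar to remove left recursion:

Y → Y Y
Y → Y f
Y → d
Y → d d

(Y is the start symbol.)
Y → d Y'
Y → d d Y'
Y' → Y Y'
Y' → f Y'
Y' → ε

Y is directly left-recursive. The standard transformation for
  A → A α₁ | ... | A α_m | β₁ | ... | β_n
is
  A  → β₁ A' | ... | β_n A'
  A' → α₁ A' | ... | α_m A' | ε

Y → d becomes Y → d Y'
Y → d d becomes Y → d d Y'
Y → Y Y becomes Y' → Y Y'
Y → Y f becomes Y' → f Y'
Add Y' → ε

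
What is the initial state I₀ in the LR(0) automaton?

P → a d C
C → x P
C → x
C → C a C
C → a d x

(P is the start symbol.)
First, augment the grammar with P' → P
I₀ = CLOSURE({ [P' → . P] }):
  [P' → . P] has the dot before P: add [P → . a d C]
No further items can be added.

I₀ = { [P → . a d C], [P' → . P] }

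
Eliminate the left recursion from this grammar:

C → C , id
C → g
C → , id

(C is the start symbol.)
C is directly left-recursive. The standard transformation for
  A → A α₁ | ... | A α_m | β₁ | ... | β_n
is
  A  → β₁ A' | ... | β_n A'
  A' → α₁ A' | ... | α_m A' | ε

C → g becomes C → g C'
C → , id becomes C → , id C'
C → C , id becomes C' → , id C'
Add C' → ε

Resulting grammar:
C → g C'
C → , id C'
C' → , id C'
C' → ε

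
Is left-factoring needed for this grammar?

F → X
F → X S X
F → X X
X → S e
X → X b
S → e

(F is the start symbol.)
Left-factoring is needed when two productions for the same non-terminal
share a common prefix on the right-hand side.

Productions for F:
  F → X
  F → X S X
  F → X X
Productions for X:
  X → S e
  X → X b

Found common prefix 'X' in productions for F

Answer: Yes, F has productions with common prefix 'X'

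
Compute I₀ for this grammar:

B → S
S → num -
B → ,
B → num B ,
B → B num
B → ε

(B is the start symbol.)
{ [B → . ,], [B → . B num], [B → . S], [B → . num B ,], [B → .], [B' → . B], [S → . num -] }

First, augment the grammar with B' → B
I₀ = CLOSURE({ [B' → . B] }):
  [B' → . B] has the dot before B: add [B → . S], [B → . ,], [B → . num B ,], [B → . B num], [B → .]
  [B → . S] has the dot before S: add [S → . num -]
No further items can be added.

I₀ = { [B → . ,], [B → . B num], [B → . S], [B → . num B ,], [B → .], [B' → . B], [S → . num -] }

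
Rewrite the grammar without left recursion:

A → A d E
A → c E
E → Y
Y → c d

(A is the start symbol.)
A is directly left-recursive. The standard transformation for
  A → A α₁ | ... | A α_m | β₁ | ... | β_n
is
  A  → β₁ A' | ... | β_n A'
  A' → α₁ A' | ... | α_m A' | ε

A → c E becomes A → c E A'
A → A d E becomes A' → d E A'
Add A' → ε

Productions for other non-terminals are unchanged:
  E → Y
  Y → c d

Resulting grammar:
A → c E A'
A' → d E A'
A' → ε
E → Y
Y → c d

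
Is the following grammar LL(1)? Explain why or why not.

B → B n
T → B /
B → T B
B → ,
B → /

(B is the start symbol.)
Relevant sets:
  FIRST(B) = { ',', '/' }
  FIRST(T) = { ',', '/' }

For B:
  PREDICT(B → B n) = { ',', '/' }
  PREDICT(B → T B) = { ',', '/' }
  PREDICT(B → ',') = { ',' }
  PREDICT(B → '/') = { '/' }
T has a single production, so nothing to check there.

Conflict found: Predict set conflict for B: { ',', '/' }
The grammar is NOT LL(1).

Answer: No. Predict set conflict for B: { ',', '/' }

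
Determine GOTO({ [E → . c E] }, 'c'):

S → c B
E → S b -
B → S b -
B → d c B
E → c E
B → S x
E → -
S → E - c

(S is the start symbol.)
GOTO(I, 'c') = CLOSURE({ [A → αX.β] : [A → α.Xβ] ∈ I, X = 'c' })

Items with dot before 'c', with the dot advanced:
  [E → . c E] → [E → c . E]
Closure of the advanced items:
  [E → c . E] has the dot before E: add [E → . S b -], [E → . c E], [E → . -]
  [E → . S b -] has the dot before S: add [S → . c B], [S → . E - c]

GOTO = { [E → . -], [E → . S b -], [E → . c E], [E → c . E], [S → . E - c], [S → . c B] }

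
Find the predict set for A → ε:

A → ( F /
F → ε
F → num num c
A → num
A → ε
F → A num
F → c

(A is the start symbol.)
{ $, 'num' }

PREDICT(A → ε) = (FIRST(RHS) \ {ε}) ∪ (FOLLOW(A) if ε ∈ FIRST(RHS), i.e. RHS ⇒* ε)
The right-hand side is ε (FIRST(ε) = { ε }), so the predict set is FOLLOW(A) = { $, 'num' }
PREDICT(A → ε) = { $, 'num' }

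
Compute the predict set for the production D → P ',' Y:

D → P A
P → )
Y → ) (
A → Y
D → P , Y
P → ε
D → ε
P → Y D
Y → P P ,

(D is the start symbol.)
{ ')', ',' }

PREDICT(D → P ',' Y) = (FIRST(RHS) \ {ε}) ∪ (FOLLOW(D) if ε ∈ FIRST(RHS), i.e. RHS ⇒* ε)
FIRST(P) = { ')', ',', ε }
FIRST(P ',' Y) = { ')', ',' }
ε ∉ FIRST(P ',' Y), so FOLLOW(D) is not added.
PREDICT(D → P ',' Y) = { ')', ',' }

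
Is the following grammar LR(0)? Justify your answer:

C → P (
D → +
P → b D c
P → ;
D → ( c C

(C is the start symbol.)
Yes, the grammar is LR(0)

A grammar is LR(0) if no state in the canonical LR(0) collection has:
  - both a shift item (dot before a terminal) and a complete item (shift-reduce conflict), or
  - two or more complete items (reduce-reduce conflict; the accept item [C' → C .] counts as a complete item here).

Augment with C' → C and build the canonical LR(0) collection (I0 = CLOSURE({[C' → . C]}), then GOTO on every symbol after a dot until no new states appear). It has 12 states:
  I0: { [C → . P (], [C' → . C], [P → . ;], [P → . b D c] }  — shift
  I1: { [P → ; .] }  — reduce
  I2: { [C' → C .] }  — accept
  I3: { [C → P . (] }  — shift
  I4: { [D → . ( c C], [D → . +], [P → b . D c] }  — shift
  I5: { [D → ( . c C] }  — shift
  I6: { [D → + .] }  — reduce
  I7: { [P → b D . c] }  — shift
  I8: { [P → b D c .] }  — reduce
  I9: { [C → . P (], [D → ( c . C], [P → . ;], [P → . b D c] }  — shift
  I10: { [D → ( c C .] }  — reduce
  I11: { [C → P ( .] }  — reduce

Every state is either a pure shift/goto state or contains exactly one complete item and nothing to shift — no conflicts. The grammar is LR(0).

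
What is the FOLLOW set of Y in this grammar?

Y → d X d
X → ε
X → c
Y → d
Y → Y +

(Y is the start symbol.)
{ $, '+' }

To compute FOLLOW(Y), find every occurrence of Y on a right-hand side N → α Y β: add FIRST(β) \ {ε}, and if β is empty or nullable also add FOLLOW(N). Iterate to a fixed point.

Y is the start symbol, so $ ∈ FOLLOW(Y).
In Y → Y +: Y is followed by '+', add FIRST('+') \ {ε} = { '+' }

Taking the union: FOLLOW(Y) = { $, '+' }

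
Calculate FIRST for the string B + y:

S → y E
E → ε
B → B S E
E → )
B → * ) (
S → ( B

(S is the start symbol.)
{ '*' }

FIRST sets of the non-terminals involved (from the grammar, by fixed-point iteration):
  FIRST(B) = { '*' }

To compute FIRST(B + y), process the symbols left to right:
Symbol B is a non-terminal. Add FIRST(B) \ {ε} = { '*' }
B is not nullable (ε ∉ FIRST(B)), so stop here.
FIRST(B + y) = { '*' }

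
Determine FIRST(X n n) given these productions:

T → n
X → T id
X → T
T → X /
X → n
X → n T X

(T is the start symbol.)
FIRST sets of the non-terminals involved (from the grammar, by fixed-point iteration):
  FIRST(X) = { 'n' }

To compute FIRST(X n n), process the symbols left to right:
Symbol X is a non-terminal. Add FIRST(X) \ {ε} = { 'n' }
X is not nullable (ε ∉ FIRST(X)), so stop here.
FIRST(X n n) = { 'n' }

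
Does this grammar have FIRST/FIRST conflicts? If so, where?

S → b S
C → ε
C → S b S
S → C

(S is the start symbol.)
A FIRST/FIRST conflict occurs when two productions N → α and N → β for the same non-terminal have FIRST(α) ∩ FIRST(β) ≠ ∅ (with ε ∈ FIRST of a nullable right-hand side, so two nullable alternatives also conflict).

FIRST sets of the non-terminals at (or reachable through a nullable prefix from) the front of some alternative:
  FIRST(C) = { 'b', ε }
  FIRST(S) = { 'b', ε }

Productions for S:
  S → b S: FIRST = { 'b' }
  S → C: FIRST = { 'b', ε }
Productions for C:
  C → ε: FIRST = { ε }
  C → S b S: FIRST = { 'b' }

Conflict for S: S → b S and S → C
  Overlap: { 'b' }

Answer: Yes. S → b S / S → C on { 'b' }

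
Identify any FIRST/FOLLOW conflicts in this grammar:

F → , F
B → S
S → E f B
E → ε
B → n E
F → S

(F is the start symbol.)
No FIRST/FOLLOW conflicts.

Nullable non-terminals: E.
E has a nullable alternative but only one production, so nothing to check.

B, F, S have no nullable alternative, so no FIRST/FOLLOW check is needed there.

No FIRST/FOLLOW conflicts found.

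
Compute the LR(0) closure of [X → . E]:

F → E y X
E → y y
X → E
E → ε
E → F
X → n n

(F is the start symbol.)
{ [E → . F], [E → . y y], [E → .], [F → . E y X], [X → . E] }

Start with: [X → . E]
  [X → . E] has the dot before E: add [E → . y y], [E → .], [E → . F]
  [E → . F] has the dot before F: add [F → . E y X]
No further items can be added.

CLOSURE = { [E → . F], [E → . y y], [E → .], [F → . E y X], [X → . E] }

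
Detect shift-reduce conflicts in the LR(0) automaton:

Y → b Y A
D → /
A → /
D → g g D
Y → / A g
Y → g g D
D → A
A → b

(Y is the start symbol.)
No shift-reduce conflicts

A shift-reduce conflict occurs when an LR(0) state has both:
  - a complete (reduce) item [A → α .] (dot at the end), and
  - a shift item [B → β . c γ] (dot before a terminal).

Augment with Y' → Y and build the canonical LR(0) collection (I0 = CLOSURE({[Y' → . Y]}), then GOTO on every symbol after a dot until no new states appear). It has 18 states:
  I0: { [Y → . / A g], [Y → . b Y A], [Y → . g g D], [Y' → . Y] }  — shift
  I1: { [A → . /], [A → . b], [Y → / . A g] }  — shift
  I2: { [Y' → Y .] }  — accept
  I3: { [Y → . / A g], [Y → . b Y A], [Y → . g g D], [Y → b . Y A] }  — shift
  I4: { [Y → g . g D] }  — shift
  I5: { [A → . /], [A → . b], [D → . /], [D → . A], [D → . g g D], [Y → g g . D] }  — shift
  I6: { [A → / .], [D → / .] }  — 2 reduces
  I7: { [D → A .] }  — reduce
  I8: { [Y → g g D .] }  — reduce
  I9: { [A → b .] }  — reduce
  I10: { [D → g . g D] }  — shift
  I11: { [A → . /], [A → . b], [D → . /], [D → . A], [D → . g g D], [D → g g . D] }  — shift
  I12: { [D → g g D .] }  — reduce
  I13: { [A → . /], [A → . b], [Y → b Y . A] }  — shift
  I14: { [A → / .] }  — reduce
  I15: { [Y → b Y A .] }  — reduce
  I16: { [Y → / A . g] }  — shift
  I17: { [Y → / A g .] }  — reduce

No state contains both a complete item and a shift item.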